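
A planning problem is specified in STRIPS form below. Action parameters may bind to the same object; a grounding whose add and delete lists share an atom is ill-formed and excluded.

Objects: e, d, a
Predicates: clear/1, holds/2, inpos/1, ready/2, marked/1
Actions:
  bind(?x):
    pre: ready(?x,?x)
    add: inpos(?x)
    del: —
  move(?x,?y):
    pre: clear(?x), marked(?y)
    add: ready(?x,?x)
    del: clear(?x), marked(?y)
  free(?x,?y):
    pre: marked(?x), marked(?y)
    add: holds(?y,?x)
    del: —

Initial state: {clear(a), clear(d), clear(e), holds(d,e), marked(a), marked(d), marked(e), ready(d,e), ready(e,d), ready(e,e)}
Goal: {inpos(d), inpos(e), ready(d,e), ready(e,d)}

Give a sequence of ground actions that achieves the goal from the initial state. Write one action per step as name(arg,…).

bind(e); move(d,e); bind(d)

1. bind(e)  →  {clear(a), clear(d), clear(e), holds(d,e), inpos(e), marked(a), marked(d), marked(e), ready(d,e), ready(e,d), ready(e,e)}
2. move(d,e)  →  {clear(a), clear(e), holds(d,e), inpos(e), marked(a), marked(d), ready(d,d), ready(d,e), ready(e,d), ready(e,e)}
3. bind(d)  →  {clear(a), clear(e), holds(d,e), inpos(d), inpos(e), marked(a), marked(d), ready(d,d), ready(d,e), ready(e,d), ready(e,e)}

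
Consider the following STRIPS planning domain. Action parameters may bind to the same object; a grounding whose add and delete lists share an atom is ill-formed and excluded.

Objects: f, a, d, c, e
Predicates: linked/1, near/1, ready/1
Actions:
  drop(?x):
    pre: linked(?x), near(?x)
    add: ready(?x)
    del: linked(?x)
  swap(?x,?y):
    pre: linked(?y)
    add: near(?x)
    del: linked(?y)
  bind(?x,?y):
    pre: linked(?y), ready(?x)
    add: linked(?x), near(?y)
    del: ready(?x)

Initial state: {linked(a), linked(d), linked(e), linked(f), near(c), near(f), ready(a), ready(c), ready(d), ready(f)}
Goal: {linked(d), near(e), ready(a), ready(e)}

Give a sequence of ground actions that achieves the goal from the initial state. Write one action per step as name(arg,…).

swap(e,f); drop(e)

1. swap(e,f)  →  {linked(a), linked(d), linked(e), near(c), near(e), near(f), ready(a), ready(c), ready(d), ready(f)}
2. drop(e)  →  {linked(a), linked(d), near(c), near(e), near(f), ready(a), ready(c), ready(d), ready(e), ready(f)}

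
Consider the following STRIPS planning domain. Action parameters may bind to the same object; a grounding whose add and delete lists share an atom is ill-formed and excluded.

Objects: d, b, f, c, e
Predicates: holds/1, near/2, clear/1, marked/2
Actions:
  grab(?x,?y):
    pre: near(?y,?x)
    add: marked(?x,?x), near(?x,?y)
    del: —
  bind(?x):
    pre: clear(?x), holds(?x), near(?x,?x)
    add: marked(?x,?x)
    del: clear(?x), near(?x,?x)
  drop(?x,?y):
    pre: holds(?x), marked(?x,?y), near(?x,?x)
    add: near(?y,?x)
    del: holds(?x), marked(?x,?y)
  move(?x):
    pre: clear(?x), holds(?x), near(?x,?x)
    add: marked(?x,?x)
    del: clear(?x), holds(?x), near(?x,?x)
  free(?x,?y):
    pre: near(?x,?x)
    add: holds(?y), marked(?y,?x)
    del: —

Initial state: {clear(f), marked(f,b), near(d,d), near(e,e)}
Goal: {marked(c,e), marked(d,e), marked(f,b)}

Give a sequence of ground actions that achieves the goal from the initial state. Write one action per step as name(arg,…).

free(e,d); free(e,c)

1. free(e,d)  →  {clear(f), holds(d), marked(d,e), marked(f,b), near(d,d), near(e,e)}
2. free(e,c)  →  {clear(f), holds(c), holds(d), marked(c,e), marked(d,e), marked(f,b), near(d,d), near(e,e)}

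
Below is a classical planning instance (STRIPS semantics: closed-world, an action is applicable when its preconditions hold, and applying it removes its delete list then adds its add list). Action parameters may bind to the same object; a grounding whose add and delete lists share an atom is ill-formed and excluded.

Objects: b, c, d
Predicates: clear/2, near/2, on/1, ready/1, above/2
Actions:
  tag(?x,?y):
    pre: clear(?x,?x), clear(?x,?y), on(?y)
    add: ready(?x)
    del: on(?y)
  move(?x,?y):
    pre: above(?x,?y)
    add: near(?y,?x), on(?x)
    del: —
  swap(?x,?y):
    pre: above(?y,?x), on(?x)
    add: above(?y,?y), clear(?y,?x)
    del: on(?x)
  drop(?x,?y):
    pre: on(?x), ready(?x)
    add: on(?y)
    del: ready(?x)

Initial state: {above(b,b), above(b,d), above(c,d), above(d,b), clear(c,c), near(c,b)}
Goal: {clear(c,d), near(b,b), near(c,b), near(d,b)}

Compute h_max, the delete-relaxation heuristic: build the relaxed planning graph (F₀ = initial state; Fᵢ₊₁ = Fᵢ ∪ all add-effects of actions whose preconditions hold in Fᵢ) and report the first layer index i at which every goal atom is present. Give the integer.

2

F0 = init (6 atoms)
F1 = F0 ∪ {near(b,b), near(b,d), near(d,b), near(d,c), on(b), on(c), on(d)}  (13 atoms)
F2 = F1 ∪ {above(c,c), above(d,d), clear(b,b), clear(b,d), clear(c,d), clear(d,b), ready(c)}  (20 atoms)
goal ⊆ F2  ⇒  h_max = 2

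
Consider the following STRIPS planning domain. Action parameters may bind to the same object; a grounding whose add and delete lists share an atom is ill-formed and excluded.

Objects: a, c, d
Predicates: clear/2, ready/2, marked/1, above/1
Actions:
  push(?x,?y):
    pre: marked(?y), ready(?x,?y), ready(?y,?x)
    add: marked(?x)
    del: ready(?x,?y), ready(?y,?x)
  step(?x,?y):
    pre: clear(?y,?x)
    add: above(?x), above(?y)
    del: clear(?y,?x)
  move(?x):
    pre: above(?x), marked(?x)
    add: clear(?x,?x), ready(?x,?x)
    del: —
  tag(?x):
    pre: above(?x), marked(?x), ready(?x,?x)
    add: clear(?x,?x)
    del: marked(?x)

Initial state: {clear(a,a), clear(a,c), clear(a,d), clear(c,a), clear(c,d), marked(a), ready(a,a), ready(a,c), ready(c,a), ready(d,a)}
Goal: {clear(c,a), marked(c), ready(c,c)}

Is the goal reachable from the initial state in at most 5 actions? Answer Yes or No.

Yes

1. push(c,a)  →  {clear(a,a), clear(a,c), clear(a,d), clear(c,a), clear(c,d), marked(a), marked(c), ready(a,a), ready(d,a)}
2. step(c,a)  →  {above(a), above(c), clear(a,a), clear(a,d), clear(c,a), clear(c,d), marked(a), marked(c), ready(a,a), ready(d,a)}
3. move(c)  →  {above(a), above(c), clear(a,a), clear(a,d), clear(c,a), clear(c,c), clear(c,d), marked(a), marked(c), ready(a,a), ready(c,c), ready(d,a)}
optimal plan length = 3; 3 ≤ 5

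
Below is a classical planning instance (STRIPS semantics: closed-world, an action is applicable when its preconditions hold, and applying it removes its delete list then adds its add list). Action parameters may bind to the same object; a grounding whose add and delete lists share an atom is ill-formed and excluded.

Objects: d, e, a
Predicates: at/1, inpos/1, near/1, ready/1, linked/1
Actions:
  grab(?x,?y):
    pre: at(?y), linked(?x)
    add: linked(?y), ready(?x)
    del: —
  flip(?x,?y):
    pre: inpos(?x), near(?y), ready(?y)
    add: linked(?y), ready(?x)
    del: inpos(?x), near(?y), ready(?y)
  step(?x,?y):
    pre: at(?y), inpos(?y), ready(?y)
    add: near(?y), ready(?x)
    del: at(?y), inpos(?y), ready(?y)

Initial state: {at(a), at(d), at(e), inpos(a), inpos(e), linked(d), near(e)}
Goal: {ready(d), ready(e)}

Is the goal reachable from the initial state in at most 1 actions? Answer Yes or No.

No

1. grab(d,e)  →  {at(a), at(d), at(e), inpos(a), inpos(e), linked(d), linked(e), near(e), ready(d)}
2. grab(e,d)  →  {at(a), at(d), at(e), inpos(a), inpos(e), linked(d), linked(e), near(e), ready(d), ready(e)}
optimal plan length = 2; 2 > 1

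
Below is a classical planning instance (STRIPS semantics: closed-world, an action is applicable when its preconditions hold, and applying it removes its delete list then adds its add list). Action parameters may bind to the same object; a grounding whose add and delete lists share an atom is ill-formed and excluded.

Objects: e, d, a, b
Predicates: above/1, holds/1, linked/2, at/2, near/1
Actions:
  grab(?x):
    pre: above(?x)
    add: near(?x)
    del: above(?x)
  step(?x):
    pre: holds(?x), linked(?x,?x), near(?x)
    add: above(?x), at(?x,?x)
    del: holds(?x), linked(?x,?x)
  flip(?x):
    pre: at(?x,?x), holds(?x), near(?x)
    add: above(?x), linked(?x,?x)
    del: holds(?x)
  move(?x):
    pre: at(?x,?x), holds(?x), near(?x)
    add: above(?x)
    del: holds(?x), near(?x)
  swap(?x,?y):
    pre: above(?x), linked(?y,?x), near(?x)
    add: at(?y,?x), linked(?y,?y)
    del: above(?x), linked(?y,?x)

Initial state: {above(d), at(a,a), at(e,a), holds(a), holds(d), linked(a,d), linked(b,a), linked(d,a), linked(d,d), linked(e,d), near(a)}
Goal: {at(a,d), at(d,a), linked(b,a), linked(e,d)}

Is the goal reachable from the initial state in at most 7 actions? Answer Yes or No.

Yes

1. grab(d)  →  {at(a,a), at(e,a), holds(a), holds(d), linked(a,d), linked(b,a), linked(d,a), linked(d,d), linked(e,d), near(a), near(d)}
2. step(d)  →  {above(d), at(a,a), at(d,d), at(e,a), holds(a), linked(a,d), linked(b,a), linked(d,a), linked(e,d), near(a), near(d)}
3. flip(a)  →  {above(a), above(d), at(a,a), at(d,d), at(e,a), linked(a,a), linked(a,d), linked(b,a), linked(d,a), linked(e,d), near(a), near(d)}
4. swap(d,a)  →  {above(a), at(a,a), at(a,d), at(d,d), at(e,a), linked(a,a), linked(b,a), linked(d,a), linked(e,d), near(a), near(d)}
5. swap(a,d)  →  {at(a,a), at(a,d), at(d,a), at(d,d), at(e,a), linked(a,a), linked(b,a), linked(d,d), linked(e,d), near(a), near(d)}
optimal plan length = 5; 5 ≤ 7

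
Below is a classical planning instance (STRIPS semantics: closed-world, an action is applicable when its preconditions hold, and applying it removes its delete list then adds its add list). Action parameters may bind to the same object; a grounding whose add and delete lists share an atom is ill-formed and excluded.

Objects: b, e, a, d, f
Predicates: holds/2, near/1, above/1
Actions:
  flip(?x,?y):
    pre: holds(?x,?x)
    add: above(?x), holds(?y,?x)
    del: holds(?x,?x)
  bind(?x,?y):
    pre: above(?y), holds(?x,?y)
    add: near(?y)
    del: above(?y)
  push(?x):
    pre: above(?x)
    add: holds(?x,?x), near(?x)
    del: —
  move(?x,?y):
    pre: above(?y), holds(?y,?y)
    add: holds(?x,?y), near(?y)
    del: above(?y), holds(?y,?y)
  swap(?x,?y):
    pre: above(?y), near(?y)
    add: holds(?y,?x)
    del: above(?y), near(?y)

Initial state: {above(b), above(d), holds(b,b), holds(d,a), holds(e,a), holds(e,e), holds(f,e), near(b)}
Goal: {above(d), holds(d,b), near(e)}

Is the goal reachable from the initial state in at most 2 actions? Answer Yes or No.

1. flip(b,d)  →  {above(b), above(d), holds(d,a), holds(d,b), holds(e,a), holds(e,e), holds(f,e), near(b)}
2. flip(e,b)  →  {above(b), above(d), above(e), holds(b,e), holds(d,a), holds(d,b), holds(e,a), holds(f,e), near(b)}
3. bind(b,e)  →  {above(b), above(d), holds(b,e), holds(d,a), holds(d,b), holds(e,a), holds(f,e), near(b), near(e)}
optimal plan length = 3; 3 > 2

No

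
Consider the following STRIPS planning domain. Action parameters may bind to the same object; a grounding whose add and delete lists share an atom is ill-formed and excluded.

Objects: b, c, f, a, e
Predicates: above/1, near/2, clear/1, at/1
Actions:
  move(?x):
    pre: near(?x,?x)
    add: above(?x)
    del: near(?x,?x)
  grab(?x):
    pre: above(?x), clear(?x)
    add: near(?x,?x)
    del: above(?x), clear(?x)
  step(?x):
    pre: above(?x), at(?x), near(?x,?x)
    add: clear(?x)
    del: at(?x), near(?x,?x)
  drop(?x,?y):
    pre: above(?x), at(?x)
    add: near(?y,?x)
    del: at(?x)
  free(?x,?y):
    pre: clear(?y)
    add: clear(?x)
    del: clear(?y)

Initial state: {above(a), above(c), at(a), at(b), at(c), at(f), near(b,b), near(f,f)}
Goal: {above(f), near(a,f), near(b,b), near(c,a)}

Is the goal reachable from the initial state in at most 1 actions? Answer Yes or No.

1. move(f)  →  {above(a), above(c), above(f), at(a), at(b), at(c), at(f), near(b,b)}
2. drop(f,a)  →  {above(a), above(c), above(f), at(a), at(b), at(c), near(a,f), near(b,b)}
3. drop(a,c)  →  {above(a), above(c), above(f), at(b), at(c), near(a,f), near(b,b), near(c,a)}
optimal plan length = 3; 3 > 1

No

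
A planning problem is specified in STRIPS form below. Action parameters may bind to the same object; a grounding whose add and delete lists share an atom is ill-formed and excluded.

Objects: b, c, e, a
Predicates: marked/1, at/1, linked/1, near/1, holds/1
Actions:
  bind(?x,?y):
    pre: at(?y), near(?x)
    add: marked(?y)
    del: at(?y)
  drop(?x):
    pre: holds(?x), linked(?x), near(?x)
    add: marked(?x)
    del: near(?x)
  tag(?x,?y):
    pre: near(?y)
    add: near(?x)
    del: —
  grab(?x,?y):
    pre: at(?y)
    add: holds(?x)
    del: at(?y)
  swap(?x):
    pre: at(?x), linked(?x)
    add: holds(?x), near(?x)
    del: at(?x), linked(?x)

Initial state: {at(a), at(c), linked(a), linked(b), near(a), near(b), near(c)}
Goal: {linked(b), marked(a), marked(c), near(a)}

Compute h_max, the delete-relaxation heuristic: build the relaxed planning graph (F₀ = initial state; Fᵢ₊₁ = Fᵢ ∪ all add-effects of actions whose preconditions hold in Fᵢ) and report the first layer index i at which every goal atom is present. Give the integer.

F0 = init (7 atoms)
F1 = F0 ∪ {holds(a), holds(b), holds(c), holds(e), marked(a), marked(c), near(e)}  (14 atoms)
goal ⊆ F1  ⇒  h_max = 1

1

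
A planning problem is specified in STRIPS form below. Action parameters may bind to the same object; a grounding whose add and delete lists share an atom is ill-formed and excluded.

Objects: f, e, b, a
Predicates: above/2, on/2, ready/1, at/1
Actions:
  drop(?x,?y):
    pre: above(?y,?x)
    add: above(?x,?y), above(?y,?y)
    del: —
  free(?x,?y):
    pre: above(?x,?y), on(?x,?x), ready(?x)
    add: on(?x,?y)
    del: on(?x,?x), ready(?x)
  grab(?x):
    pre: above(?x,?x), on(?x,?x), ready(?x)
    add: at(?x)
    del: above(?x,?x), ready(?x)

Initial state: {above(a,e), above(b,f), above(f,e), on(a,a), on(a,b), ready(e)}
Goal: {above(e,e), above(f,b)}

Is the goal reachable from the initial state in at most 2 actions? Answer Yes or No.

No

1. drop(f,b)  →  {above(a,e), above(b,b), above(b,f), above(f,b), above(f,e), on(a,a), on(a,b), ready(e)}
2. drop(e,f)  →  {above(a,e), above(b,b), above(b,f), above(e,f), above(f,b), above(f,e), above(f,f), on(a,a), on(a,b), ready(e)}
3. drop(f,e)  →  {above(a,e), above(b,b), above(b,f), above(e,e), above(e,f), above(f,b), above(f,e), above(f,f), on(a,a), on(a,b), ready(e)}
optimal plan length = 3; 3 > 2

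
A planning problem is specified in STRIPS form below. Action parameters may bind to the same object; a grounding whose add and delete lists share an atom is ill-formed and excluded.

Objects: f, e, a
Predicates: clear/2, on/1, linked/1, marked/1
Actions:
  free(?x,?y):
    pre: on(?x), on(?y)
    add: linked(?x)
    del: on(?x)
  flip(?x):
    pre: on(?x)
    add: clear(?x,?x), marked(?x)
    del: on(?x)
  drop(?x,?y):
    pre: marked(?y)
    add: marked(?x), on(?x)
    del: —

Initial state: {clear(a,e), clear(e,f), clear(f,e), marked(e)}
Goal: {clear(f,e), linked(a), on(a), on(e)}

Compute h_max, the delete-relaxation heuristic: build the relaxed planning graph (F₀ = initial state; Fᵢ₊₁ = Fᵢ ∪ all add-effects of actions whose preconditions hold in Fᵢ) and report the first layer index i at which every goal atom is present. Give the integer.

2

F0 = init (4 atoms)
F1 = F0 ∪ {marked(a), marked(f), on(a), on(e), on(f)}  (9 atoms)
F2 = F1 ∪ {clear(a,a), clear(e,e), clear(f,f), linked(a), linked(e), linked(f)}  (15 atoms)
goal ⊆ F2  ⇒  h_max = 2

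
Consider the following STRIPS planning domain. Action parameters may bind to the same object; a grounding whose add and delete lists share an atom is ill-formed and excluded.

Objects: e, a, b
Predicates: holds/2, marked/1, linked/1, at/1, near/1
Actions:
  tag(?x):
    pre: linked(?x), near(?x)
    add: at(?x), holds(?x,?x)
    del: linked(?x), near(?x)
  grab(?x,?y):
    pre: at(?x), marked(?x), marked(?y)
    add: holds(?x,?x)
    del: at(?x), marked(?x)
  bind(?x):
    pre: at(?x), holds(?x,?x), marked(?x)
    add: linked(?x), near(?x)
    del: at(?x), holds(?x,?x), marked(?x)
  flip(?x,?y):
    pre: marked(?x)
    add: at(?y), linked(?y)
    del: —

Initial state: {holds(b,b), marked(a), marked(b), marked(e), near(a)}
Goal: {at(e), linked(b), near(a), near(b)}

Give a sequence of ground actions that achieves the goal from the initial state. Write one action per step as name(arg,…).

flip(e,e); flip(e,b); bind(b)

1. flip(e,e)  →  {at(e), holds(b,b), linked(e), marked(a), marked(b), marked(e), near(a)}
2. flip(e,b)  →  {at(b), at(e), holds(b,b), linked(b), linked(e), marked(a), marked(b), marked(e), near(a)}
3. bind(b)  →  {at(e), linked(b), linked(e), marked(a), marked(e), near(a), near(b)}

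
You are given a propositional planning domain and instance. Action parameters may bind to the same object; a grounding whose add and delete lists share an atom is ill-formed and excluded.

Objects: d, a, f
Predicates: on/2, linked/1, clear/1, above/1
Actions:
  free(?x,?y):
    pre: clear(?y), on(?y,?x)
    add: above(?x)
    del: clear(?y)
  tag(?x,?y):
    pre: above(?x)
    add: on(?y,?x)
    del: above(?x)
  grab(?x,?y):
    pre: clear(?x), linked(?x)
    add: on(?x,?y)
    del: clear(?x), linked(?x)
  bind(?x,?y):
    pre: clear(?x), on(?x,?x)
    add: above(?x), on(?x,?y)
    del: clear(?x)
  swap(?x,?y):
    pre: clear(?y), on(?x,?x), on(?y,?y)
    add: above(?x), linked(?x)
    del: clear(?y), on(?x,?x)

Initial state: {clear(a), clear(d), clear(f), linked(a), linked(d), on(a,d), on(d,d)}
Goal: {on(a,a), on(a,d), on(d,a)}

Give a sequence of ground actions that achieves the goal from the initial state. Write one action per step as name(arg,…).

grab(d,a); grab(a,a)

1. grab(d,a)  →  {clear(a), clear(f), linked(a), on(a,d), on(d,a), on(d,d)}
2. grab(a,a)  →  {clear(f), on(a,a), on(a,d), on(d,a), on(d,d)}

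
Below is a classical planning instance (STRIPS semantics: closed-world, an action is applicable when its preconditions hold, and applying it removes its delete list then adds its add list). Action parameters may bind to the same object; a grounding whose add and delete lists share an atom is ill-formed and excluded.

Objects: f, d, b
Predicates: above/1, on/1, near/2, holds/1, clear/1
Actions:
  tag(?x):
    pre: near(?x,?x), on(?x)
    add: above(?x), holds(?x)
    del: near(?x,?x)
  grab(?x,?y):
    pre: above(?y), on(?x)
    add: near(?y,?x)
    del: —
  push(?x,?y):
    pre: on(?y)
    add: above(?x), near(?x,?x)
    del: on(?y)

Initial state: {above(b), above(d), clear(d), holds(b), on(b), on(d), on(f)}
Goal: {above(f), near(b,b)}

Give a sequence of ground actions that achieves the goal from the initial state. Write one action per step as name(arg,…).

grab(b,b); push(f,f)

1. grab(b,b)  →  {above(b), above(d), clear(d), holds(b), near(b,b), on(b), on(d), on(f)}
2. push(f,f)  →  {above(b), above(d), above(f), clear(d), holds(b), near(b,b), near(f,f), on(b), on(d)}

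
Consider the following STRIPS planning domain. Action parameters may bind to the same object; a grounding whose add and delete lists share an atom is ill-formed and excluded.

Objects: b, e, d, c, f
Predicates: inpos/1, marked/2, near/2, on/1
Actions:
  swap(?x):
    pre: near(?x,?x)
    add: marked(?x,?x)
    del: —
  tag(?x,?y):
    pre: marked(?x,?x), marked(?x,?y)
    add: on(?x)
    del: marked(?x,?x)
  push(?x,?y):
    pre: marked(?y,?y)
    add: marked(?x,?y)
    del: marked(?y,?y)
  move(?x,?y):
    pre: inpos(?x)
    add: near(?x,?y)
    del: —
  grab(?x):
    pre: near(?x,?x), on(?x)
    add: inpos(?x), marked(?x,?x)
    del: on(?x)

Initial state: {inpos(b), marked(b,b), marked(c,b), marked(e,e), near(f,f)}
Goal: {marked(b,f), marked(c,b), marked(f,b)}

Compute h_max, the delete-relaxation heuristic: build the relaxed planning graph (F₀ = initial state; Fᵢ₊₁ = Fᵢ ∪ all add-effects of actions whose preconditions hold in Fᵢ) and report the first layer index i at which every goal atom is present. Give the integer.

2

F0 = init (5 atoms)
F1 = F0 ∪ {marked(b,e), marked(c,e), marked(d,b), marked(d,e), marked(e,b), marked(f,b), marked(f,e), marked(f,f), near(b,b), near(b,c), near(b,d), near(b,e), near(b,f), on(b), on(e)}  (20 atoms)
F2 = F1 ∪ {marked(b,f), marked(c,f), marked(d,f), marked(e,f), on(f)}  (25 atoms)
goal ⊆ F2  ⇒  h_max = 2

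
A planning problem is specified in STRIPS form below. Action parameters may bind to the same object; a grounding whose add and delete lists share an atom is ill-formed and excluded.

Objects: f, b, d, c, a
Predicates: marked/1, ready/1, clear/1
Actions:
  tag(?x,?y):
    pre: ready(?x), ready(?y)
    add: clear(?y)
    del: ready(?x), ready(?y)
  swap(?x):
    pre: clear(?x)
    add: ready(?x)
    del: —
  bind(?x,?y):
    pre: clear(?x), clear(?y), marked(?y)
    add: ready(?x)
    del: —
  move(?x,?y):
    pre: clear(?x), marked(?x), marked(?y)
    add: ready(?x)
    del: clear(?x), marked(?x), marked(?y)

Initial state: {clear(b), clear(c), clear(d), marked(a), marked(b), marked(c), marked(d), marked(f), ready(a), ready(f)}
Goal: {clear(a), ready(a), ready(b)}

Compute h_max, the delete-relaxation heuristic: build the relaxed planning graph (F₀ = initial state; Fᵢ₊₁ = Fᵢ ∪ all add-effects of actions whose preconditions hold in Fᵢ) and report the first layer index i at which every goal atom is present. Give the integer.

1

F0 = init (10 atoms)
F1 = F0 ∪ {clear(a), clear(f), ready(b), ready(c), ready(d)}  (15 atoms)
goal ⊆ F1  ⇒  h_max = 1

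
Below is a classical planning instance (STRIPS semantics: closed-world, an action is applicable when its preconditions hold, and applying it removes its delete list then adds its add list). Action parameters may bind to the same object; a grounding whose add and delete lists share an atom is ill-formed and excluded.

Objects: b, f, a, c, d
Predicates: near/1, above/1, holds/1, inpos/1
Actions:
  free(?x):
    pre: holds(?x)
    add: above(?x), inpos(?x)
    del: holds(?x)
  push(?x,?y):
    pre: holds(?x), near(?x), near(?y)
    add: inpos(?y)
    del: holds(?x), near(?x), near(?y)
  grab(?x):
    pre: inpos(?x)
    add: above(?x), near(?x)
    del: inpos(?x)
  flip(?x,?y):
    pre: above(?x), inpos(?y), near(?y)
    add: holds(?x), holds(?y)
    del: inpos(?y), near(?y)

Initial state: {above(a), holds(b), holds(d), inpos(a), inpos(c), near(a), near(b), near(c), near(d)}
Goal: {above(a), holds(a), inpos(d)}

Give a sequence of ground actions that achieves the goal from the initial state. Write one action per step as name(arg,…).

1. free(d)  →  {above(a), above(d), holds(b), inpos(a), inpos(c), inpos(d), near(a), near(b), near(c), near(d)}
2. flip(a,a)  →  {above(a), above(d), holds(a), holds(b), inpos(c), inpos(d), near(b), near(c), near(d)}

free(d); flip(a,a)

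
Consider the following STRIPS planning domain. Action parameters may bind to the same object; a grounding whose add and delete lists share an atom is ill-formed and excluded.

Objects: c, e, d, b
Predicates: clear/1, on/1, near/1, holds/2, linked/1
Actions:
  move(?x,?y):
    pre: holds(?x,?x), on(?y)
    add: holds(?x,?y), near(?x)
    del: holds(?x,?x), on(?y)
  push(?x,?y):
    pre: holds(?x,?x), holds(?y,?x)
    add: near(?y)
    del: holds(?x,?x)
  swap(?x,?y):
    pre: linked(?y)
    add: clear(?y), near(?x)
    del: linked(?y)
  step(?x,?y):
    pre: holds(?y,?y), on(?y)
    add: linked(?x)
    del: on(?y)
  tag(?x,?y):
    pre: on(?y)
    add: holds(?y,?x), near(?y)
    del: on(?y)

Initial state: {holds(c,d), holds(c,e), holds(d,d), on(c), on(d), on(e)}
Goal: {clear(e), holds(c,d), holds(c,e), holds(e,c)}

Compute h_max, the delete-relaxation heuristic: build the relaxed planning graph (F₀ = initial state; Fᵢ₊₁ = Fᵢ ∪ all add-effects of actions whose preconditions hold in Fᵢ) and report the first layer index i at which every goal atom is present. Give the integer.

F0 = init (6 atoms)
F1 = F0 ∪ {holds(c,b), holds(c,c), holds(d,b), holds(d,c), holds(d,e), holds(e,b), holds(e,c), holds(e,d), holds(e,e), linked(b), linked(c), linked(d), linked(e), near(c), near(d), near(e)}  (22 atoms)
F2 = F1 ∪ {clear(b), clear(c), clear(d), clear(e), near(b)}  (27 atoms)
goal ⊆ F2  ⇒  h_max = 2

2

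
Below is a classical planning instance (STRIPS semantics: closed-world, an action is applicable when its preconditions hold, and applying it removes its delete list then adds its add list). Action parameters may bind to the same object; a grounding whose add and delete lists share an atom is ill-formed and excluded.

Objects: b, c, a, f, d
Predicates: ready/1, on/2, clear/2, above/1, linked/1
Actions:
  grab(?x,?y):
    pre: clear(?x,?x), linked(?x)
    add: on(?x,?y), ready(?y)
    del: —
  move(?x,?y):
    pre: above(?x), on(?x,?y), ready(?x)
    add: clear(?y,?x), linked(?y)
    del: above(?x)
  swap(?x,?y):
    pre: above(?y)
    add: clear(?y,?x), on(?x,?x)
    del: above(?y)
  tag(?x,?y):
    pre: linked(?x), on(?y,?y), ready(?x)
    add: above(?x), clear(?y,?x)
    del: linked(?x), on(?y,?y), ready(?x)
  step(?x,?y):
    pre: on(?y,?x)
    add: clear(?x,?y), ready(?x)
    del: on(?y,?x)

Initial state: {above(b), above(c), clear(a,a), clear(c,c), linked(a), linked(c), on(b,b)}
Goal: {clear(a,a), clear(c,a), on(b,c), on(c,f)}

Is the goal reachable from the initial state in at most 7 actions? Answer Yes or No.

Yes

1. grab(c,b)  →  {above(b), above(c), clear(a,a), clear(c,c), linked(a), linked(c), on(b,b), on(c,b), ready(b)}
2. grab(c,f)  →  {above(b), above(c), clear(a,a), clear(c,c), linked(a), linked(c), on(b,b), on(c,b), on(c,f), ready(b), ready(f)}
3. move(b,b)  →  {above(c), clear(a,a), clear(b,b), clear(c,c), linked(a), linked(b), linked(c), on(b,b), on(c,b), on(c,f), ready(b), ready(f)}
4. grab(b,c)  →  {above(c), clear(a,a), clear(b,b), clear(c,c), linked(a), linked(b), linked(c), on(b,b), on(b,c), on(c,b), on(c,f), ready(b), ready(c), ready(f)}
5. swap(a,c)  →  {clear(a,a), clear(b,b), clear(c,a), clear(c,c), linked(a), linked(b), linked(c), on(a,a), on(b,b), on(b,c), on(c,b), on(c,f), ready(b), ready(c), ready(f)}
optimal plan length = 5; 5 ≤ 7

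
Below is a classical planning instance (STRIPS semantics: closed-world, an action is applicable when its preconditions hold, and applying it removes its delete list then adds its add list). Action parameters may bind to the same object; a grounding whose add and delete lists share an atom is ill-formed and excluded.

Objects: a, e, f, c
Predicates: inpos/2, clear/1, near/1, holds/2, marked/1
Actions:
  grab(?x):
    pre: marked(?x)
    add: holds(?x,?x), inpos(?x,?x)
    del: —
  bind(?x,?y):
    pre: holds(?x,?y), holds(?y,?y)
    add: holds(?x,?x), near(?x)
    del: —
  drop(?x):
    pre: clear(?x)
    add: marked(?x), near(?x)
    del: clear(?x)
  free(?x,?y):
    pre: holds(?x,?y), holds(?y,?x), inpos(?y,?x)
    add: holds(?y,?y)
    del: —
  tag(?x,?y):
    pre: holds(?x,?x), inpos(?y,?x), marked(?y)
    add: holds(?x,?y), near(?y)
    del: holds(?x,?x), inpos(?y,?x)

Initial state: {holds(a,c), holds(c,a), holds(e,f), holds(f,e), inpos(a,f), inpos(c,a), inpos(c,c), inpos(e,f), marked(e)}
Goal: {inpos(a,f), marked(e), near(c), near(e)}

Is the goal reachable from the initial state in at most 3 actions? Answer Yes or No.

No

1. grab(e)  →  {holds(a,c), holds(c,a), holds(e,e), holds(e,f), holds(f,e), inpos(a,f), inpos(c,a), inpos(c,c), inpos(e,e), inpos(e,f), marked(e)}
2. bind(e,e)  →  {holds(a,c), holds(c,a), holds(e,e), holds(e,f), holds(f,e), inpos(a,f), inpos(c,a), inpos(c,c), inpos(e,e), inpos(e,f), marked(e), near(e)}
3. free(a,c)  →  {holds(a,c), holds(c,a), holds(c,c), holds(e,e), holds(e,f), holds(f,e), inpos(a,f), inpos(c,a), inpos(c,c), inpos(e,e), inpos(e,f), marked(e), near(e)}
4. bind(c,c)  →  {holds(a,c), holds(c,a), holds(c,c), holds(e,e), holds(e,f), holds(f,e), inpos(a,f), inpos(c,a), inpos(c,c), inpos(e,e), inpos(e,f), marked(e), near(c), near(e)}
optimal plan length = 4; 4 > 3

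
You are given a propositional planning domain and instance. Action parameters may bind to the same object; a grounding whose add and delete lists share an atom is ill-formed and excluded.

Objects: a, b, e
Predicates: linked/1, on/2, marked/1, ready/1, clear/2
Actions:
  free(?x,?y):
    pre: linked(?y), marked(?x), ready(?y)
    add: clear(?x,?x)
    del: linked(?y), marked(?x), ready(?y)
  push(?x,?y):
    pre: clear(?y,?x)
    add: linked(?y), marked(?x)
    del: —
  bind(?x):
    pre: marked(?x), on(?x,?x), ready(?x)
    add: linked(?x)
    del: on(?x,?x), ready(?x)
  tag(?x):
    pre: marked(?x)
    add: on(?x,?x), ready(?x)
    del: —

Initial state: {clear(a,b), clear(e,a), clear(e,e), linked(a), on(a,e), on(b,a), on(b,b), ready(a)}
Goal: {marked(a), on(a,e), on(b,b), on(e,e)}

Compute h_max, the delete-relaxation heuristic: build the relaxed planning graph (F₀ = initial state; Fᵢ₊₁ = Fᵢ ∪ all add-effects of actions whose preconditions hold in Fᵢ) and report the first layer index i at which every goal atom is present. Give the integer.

F0 = init (8 atoms)
F1 = F0 ∪ {linked(e), marked(a), marked(b), marked(e)}  (12 atoms)
F2 = F1 ∪ {clear(a,a), clear(b,b), on(a,a), on(e,e), ready(b), ready(e)}  (18 atoms)
goal ⊆ F2  ⇒  h_max = 2

2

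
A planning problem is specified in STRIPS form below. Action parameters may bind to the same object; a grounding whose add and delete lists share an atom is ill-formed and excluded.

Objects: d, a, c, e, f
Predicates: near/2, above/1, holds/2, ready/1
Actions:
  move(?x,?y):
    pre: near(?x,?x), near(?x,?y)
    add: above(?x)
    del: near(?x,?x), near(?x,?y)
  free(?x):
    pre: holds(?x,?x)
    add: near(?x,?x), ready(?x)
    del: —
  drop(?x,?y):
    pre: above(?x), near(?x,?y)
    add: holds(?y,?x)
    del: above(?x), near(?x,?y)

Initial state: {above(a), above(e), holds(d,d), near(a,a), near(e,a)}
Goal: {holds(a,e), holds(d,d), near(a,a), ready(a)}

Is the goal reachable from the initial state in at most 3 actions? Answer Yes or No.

1. drop(a,a)  →  {above(e), holds(a,a), holds(d,d), near(e,a)}
2. free(a)  →  {above(e), holds(a,a), holds(d,d), near(a,a), near(e,a), ready(a)}
3. drop(e,a)  →  {holds(a,a), holds(a,e), holds(d,d), near(a,a), ready(a)}
optimal plan length = 3; 3 ≤ 3

Yes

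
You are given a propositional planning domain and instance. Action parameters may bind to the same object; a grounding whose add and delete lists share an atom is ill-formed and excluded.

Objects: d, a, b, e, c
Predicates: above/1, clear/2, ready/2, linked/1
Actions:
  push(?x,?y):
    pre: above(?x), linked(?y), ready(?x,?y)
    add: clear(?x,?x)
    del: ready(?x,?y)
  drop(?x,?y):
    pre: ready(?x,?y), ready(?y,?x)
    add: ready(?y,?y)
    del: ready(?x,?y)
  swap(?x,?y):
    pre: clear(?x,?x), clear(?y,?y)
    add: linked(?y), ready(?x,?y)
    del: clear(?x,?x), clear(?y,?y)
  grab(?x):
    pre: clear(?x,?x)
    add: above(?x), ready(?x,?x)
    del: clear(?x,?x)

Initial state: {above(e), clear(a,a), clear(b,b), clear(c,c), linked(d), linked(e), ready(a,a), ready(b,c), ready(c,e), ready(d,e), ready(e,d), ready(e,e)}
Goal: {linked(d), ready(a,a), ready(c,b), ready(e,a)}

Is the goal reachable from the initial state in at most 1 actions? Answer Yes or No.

1. push(e,d)  →  {above(e), clear(a,a), clear(b,b), clear(c,c), clear(e,e), linked(d), linked(e), ready(a,a), ready(b,c), ready(c,e), ready(d,e), ready(e,e)}
2. swap(e,a)  →  {above(e), clear(b,b), clear(c,c), linked(a), linked(d), linked(e), ready(a,a), ready(b,c), ready(c,e), ready(d,e), ready(e,a), ready(e,e)}
3. swap(c,b)  →  {above(e), linked(a), linked(b), linked(d), linked(e), ready(a,a), ready(b,c), ready(c,b), ready(c,e), ready(d,e), ready(e,a), ready(e,e)}
optimal plan length = 3; 3 > 1

No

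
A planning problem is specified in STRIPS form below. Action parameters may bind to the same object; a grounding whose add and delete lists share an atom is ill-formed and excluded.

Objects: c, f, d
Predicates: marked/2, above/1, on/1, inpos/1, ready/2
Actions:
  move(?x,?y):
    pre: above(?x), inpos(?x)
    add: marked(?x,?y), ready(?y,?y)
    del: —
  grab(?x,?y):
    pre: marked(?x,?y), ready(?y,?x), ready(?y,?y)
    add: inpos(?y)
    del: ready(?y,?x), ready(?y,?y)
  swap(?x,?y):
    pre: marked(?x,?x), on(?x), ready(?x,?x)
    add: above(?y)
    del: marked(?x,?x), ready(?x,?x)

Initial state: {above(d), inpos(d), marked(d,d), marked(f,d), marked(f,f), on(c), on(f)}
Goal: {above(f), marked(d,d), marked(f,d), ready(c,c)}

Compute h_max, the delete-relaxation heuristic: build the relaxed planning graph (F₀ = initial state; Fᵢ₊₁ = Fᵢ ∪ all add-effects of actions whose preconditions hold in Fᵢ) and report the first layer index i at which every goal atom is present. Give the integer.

2

F0 = init (7 atoms)
F1 = F0 ∪ {marked(d,c), marked(d,f), ready(c,c), ready(d,d), ready(f,f)}  (12 atoms)
F2 = F1 ∪ {above(c), above(f), inpos(f)}  (15 atoms)
goal ⊆ F2  ⇒  h_max = 2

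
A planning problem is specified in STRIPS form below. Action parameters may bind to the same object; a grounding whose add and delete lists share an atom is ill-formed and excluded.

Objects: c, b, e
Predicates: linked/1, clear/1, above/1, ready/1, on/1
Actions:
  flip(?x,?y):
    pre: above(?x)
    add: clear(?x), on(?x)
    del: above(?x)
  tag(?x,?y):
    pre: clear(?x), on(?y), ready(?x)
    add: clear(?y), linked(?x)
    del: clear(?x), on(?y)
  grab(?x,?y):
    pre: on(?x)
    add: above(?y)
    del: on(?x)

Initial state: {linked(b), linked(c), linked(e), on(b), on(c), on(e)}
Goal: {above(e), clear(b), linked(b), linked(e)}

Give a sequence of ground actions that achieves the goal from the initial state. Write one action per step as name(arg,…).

grab(c,b); flip(b,c); grab(b,e)

1. grab(c,b)  →  {above(b), linked(b), linked(c), linked(e), on(b), on(e)}
2. flip(b,c)  →  {clear(b), linked(b), linked(c), linked(e), on(b), on(e)}
3. grab(b,e)  →  {above(e), clear(b), linked(b), linked(c), linked(e), on(e)}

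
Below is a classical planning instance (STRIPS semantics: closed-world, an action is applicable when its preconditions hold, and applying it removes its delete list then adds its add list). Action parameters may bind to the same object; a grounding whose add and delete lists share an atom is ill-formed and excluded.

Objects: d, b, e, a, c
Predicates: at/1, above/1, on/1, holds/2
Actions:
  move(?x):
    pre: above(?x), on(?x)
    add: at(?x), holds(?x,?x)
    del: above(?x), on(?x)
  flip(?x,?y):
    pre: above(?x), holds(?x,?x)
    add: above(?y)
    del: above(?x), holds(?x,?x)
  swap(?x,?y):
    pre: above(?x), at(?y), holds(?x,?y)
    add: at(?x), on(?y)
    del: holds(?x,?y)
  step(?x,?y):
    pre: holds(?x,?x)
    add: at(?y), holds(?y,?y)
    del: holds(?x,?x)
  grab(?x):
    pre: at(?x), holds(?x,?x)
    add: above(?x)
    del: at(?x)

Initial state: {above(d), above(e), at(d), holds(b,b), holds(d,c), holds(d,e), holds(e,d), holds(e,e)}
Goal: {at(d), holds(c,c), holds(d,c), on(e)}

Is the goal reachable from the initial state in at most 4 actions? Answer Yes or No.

Yes

1. swap(e,d)  →  {above(d), above(e), at(d), at(e), holds(b,b), holds(d,c), holds(d,e), holds(e,e), on(d)}
2. swap(d,e)  →  {above(d), above(e), at(d), at(e), holds(b,b), holds(d,c), holds(e,e), on(d), on(e)}
3. step(b,c)  →  {above(d), above(e), at(c), at(d), at(e), holds(c,c), holds(d,c), holds(e,e), on(d), on(e)}
optimal plan length = 3; 3 ≤ 4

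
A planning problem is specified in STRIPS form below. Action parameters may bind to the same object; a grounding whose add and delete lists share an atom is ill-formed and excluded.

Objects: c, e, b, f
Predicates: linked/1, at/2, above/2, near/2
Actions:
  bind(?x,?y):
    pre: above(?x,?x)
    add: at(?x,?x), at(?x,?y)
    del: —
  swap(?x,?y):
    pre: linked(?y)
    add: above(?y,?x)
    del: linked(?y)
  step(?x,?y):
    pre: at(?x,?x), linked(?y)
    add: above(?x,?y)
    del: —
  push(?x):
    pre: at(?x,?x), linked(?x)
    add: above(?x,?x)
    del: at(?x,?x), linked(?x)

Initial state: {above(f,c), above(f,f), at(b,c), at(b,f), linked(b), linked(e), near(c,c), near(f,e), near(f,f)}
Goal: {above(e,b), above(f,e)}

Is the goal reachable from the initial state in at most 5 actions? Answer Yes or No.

Yes

1. bind(f,c)  →  {above(f,c), above(f,f), at(b,c), at(b,f), at(f,c), at(f,f), linked(b), linked(e), near(c,c), near(f,e), near(f,f)}
2. step(f,e)  →  {above(f,c), above(f,e), above(f,f), at(b,c), at(b,f), at(f,c), at(f,f), linked(b), linked(e), near(c,c), near(f,e), near(f,f)}
3. swap(b,e)  →  {above(e,b), above(f,c), above(f,e), above(f,f), at(b,c), at(b,f), at(f,c), at(f,f), linked(b), near(c,c), near(f,e), near(f,f)}
optimal plan length = 3; 3 ≤ 5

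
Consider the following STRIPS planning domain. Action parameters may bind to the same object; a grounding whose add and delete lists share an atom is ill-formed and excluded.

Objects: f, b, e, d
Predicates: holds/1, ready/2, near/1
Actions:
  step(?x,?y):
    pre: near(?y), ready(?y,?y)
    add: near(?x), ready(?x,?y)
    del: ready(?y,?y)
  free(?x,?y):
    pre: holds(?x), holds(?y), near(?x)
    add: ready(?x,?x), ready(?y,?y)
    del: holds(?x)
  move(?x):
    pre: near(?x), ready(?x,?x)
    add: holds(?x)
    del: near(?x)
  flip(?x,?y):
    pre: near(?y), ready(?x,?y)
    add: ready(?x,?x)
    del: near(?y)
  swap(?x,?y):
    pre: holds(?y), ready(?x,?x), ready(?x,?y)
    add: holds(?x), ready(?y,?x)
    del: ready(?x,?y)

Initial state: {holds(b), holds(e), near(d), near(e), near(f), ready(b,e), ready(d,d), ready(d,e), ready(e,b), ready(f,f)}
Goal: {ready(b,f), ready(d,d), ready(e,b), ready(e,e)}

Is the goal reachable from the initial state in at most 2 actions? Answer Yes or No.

1. step(b,f)  →  {holds(b), holds(e), near(b), near(d), near(e), near(f), ready(b,e), ready(b,f), ready(d,d), ready(d,e), ready(e,b)}
2. free(b,e)  →  {holds(e), near(b), near(d), near(e), near(f), ready(b,b), ready(b,e), ready(b,f), ready(d,d), ready(d,e), ready(e,b), ready(e,e)}
optimal plan length = 2; 2 ≤ 2

Yes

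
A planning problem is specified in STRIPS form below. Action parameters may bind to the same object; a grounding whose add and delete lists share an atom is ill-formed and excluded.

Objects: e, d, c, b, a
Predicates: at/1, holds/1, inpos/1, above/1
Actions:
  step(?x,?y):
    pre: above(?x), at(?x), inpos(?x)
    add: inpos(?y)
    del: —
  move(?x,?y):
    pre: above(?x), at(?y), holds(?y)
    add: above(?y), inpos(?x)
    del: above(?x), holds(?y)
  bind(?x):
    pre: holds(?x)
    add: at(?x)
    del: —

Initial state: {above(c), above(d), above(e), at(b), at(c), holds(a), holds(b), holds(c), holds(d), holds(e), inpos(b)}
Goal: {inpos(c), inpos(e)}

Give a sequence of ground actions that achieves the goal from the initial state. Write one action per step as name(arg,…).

move(e,c); move(c,b)

1. move(e,c)  →  {above(c), above(d), at(b), at(c), holds(a), holds(b), holds(d), holds(e), inpos(b), inpos(e)}
2. move(c,b)  →  {above(b), above(d), at(b), at(c), holds(a), holds(d), holds(e), inpos(b), inpos(c), inpos(e)}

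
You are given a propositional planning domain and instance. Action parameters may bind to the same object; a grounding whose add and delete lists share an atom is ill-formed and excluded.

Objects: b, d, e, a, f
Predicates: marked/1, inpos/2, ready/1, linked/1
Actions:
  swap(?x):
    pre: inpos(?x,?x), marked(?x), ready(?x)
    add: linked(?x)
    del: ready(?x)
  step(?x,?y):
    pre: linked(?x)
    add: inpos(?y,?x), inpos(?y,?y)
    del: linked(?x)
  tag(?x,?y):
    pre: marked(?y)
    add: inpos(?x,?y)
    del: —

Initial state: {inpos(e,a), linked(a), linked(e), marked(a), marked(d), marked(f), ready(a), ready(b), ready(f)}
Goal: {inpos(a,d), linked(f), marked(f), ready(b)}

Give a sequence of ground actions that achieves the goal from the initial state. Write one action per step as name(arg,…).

1. step(e,f)  →  {inpos(e,a), inpos(f,e), inpos(f,f), linked(a), marked(a), marked(d), marked(f), ready(a), ready(b), ready(f)}
2. swap(f)  →  {inpos(e,a), inpos(f,e), inpos(f,f), linked(a), linked(f), marked(a), marked(d), marked(f), ready(a), ready(b)}
3. tag(a,d)  →  {inpos(a,d), inpos(e,a), inpos(f,e), inpos(f,f), linked(a), linked(f), marked(a), marked(d), marked(f), ready(a), ready(b)}

step(e,f); swap(f); tag(a,d)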